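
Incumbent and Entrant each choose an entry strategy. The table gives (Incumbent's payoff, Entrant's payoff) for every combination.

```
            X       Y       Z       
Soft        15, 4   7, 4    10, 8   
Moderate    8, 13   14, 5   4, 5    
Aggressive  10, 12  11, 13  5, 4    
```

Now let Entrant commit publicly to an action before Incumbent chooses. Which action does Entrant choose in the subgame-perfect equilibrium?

Solve by backward induction (Entrant leads).
- X → Incumbent plays Soft (best of 15, 8, 10); Entrant gets 4.
- Y → Incumbent plays Moderate (best of 7, 14, 11); Entrant gets 5.
- Z → Incumbent plays Soft (best of 10, 4, 5); Entrant gets 8.
Entrant's induced payoffs are 4, 5, 8, so Entrant commits to Z. Subgame-perfect outcome: (Soft, Z) with payoffs (10, 8).

Z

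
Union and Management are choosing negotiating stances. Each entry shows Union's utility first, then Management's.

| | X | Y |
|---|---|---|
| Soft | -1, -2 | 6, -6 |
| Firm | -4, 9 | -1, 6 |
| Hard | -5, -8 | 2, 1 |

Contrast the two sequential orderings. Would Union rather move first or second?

If Union leads: Management's best replies are Soft→X, Firm→X, Hard→Y; Union's induced payoffs -1, -4, 2; outcome (Hard, Y), payoffs (2, 1).
If Management leads: Union's best replies are X→Soft, Y→Soft; Management's induced payoffs -2, -6; outcome (Soft, X), payoffs (-1, -2).
Union gets 2 moving first and -1 moving second, so Union prefers to move first.

first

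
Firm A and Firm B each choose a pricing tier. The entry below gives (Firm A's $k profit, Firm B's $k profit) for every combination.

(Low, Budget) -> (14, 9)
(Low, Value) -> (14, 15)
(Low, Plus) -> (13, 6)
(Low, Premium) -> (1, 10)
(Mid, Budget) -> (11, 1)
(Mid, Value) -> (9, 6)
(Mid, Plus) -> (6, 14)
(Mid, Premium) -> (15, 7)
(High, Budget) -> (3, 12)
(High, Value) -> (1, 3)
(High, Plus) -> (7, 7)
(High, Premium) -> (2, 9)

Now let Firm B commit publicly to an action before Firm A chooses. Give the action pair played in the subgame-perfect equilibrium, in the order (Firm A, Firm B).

(Low, Value)

Work backward from Firm A's decision.
- Budget → Firm A plays Low (best of 14, 11, 3); Firm B gets 9.
- Value → Firm A plays Low (best of 14, 9, 1); Firm B gets 15.
- Plus → Firm A plays Low (best of 13, 6, 7); Firm B gets 6.
- Premium → Firm A plays Mid (best of 1, 15, 2); Firm B gets 7.
Among 9, 15, 6, 7, the best is 15 at Value. Subgame-perfect outcome: (Low, Value) with payoffs (14, 15).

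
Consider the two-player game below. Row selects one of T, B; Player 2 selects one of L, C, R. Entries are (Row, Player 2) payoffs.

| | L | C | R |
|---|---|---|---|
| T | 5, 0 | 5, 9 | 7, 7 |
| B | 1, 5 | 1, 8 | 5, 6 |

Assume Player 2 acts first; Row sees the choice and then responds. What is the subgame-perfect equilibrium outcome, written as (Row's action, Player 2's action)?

Work backward from Row's decision.
- L: BR = T, leader payoff 0.
- C: BR = T, leader payoff 9.
- R: BR = T, leader payoff 7.
Maximizing over 0, 9, 7, Player 2 chooses C. Subgame-perfect outcome: (T, C) with payoffs (5, 9).

(T, C)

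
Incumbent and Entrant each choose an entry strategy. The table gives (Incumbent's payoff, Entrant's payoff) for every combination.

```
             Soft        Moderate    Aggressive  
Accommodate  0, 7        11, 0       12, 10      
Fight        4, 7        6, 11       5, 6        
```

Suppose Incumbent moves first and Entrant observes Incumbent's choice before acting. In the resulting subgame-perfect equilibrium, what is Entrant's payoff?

10

Entrant best-responds to each possible Incumbent move:
- Accommodate → Entrant plays Aggressive (best of 7, 0, 10); Incumbent gets 12.
- Fight → Entrant plays Moderate (best of 7, 11, 6); Incumbent gets 6.
Incumbent's induced payoffs are 12, 6, so Incumbent commits to Accommodate. Subgame-perfect outcome: (Accommodate, Aggressive) with payoffs (12, 10).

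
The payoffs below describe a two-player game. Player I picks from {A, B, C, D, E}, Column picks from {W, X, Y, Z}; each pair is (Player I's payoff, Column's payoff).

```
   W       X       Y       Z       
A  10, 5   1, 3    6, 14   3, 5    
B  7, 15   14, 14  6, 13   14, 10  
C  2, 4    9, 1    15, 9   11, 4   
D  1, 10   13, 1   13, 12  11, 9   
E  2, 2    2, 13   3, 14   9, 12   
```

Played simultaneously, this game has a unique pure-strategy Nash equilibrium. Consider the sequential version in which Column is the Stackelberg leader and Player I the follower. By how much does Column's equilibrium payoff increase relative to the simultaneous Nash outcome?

Backward induction with Column moving first.
- W → Player I plays A (best of 10, 7, 2, 1, 2); Column gets 5.
- X → Player I plays B (best of 1, 14, 9, 13, 2); Column gets 14.
- Y → Player I plays C (best of 6, 6, 15, 13, 3); Column gets 9.
- Z → Player I plays B (best of 3, 14, 11, 11, 9); Column gets 10.
Maximizing over 5, 14, 9, 10, Column chooses X. Subgame-perfect outcome: (B, X) with payoffs (14, 14).
Under simultaneous play:
Player I's best replies: W→A; X→B; Y→C; Z→B.
Column's best replies: A→Y; B→W; C→Y; D→Y; E→Y.
The unique mutual best reply is (C, Y), giving (15, 9).
Column's commitment gain: 14 − 9 = 5.

5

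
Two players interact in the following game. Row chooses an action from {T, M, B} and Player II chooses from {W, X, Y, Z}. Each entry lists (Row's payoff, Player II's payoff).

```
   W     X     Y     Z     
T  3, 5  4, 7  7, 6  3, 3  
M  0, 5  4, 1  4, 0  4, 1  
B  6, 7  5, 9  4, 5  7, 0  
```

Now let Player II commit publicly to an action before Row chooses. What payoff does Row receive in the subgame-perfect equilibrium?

Solve by backward induction (Player II leads).
- W: Row compares 3, 0, 6 and picks B; Player II would get 7.
- X: Row compares 4, 4, 5 and picks B; Player II would get 9.
- Y: Row compares 7, 4, 4 and picks T; Player II would get 6.
- Z: Row compares 3, 4, 7 and picks B; Player II would get 0.
Player II's induced payoffs are 7, 9, 6, 0, so Player II commits to X. Subgame-perfect outcome: (B, X) with payoffs (5, 9).

5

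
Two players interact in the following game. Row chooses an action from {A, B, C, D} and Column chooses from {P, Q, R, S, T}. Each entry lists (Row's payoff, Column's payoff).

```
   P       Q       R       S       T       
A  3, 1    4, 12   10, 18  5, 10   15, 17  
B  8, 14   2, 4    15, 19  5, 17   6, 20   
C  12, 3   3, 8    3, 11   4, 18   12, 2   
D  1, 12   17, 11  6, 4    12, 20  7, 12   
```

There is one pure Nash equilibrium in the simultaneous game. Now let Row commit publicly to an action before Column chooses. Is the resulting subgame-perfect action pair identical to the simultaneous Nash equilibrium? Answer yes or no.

Column best-responds to each possible Row move:
- A: Column compares 1, 12, 18, 10, 17 and picks R; Row would get 10.
- B: Column compares 14, 4, 19, 17, 20 and picks T; Row would get 6.
- C: Column compares 3, 8, 11, 18, 2 and picks S; Row would get 4.
- D: Column compares 12, 11, 4, 20, 12 and picks S; Row would get 12.
Row's induced payoffs are 10, 6, 4, 12, so Row commits to D. Subgame-perfect outcome: (D, S) with payoffs (12, 20).
For the simultaneous game, intersect best replies.
Row's best replies: P→C; Q→D; R→B; S→D; T→A.
Column's best replies: A→R; B→T; C→S; D→S.
The unique mutual best reply is (D, S), giving (12, 20).
Sequential outcome (D, S) coincides with the Nash profile (D, S).

yes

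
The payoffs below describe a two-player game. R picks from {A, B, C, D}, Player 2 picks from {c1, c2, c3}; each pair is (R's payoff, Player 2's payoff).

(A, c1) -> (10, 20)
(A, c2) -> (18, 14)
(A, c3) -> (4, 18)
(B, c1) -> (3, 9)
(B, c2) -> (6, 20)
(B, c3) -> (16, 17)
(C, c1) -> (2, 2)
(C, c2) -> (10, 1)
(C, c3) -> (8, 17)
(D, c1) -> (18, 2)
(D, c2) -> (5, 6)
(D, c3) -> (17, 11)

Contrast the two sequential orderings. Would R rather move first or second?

If R leads: Player 2's best replies are A→c1, B→c2, C→c3, D→c3; R's induced payoffs 10, 6, 8, 17; outcome (D, c3), payoffs (17, 11).
If Player 2 leads: R's best replies are c1→D, c2→A, c3→D; Player 2's induced payoffs 2, 14, 11; outcome (A, c2), payoffs (18, 14).
R gets 17 moving first and 18 moving second, so R prefers to move second.

second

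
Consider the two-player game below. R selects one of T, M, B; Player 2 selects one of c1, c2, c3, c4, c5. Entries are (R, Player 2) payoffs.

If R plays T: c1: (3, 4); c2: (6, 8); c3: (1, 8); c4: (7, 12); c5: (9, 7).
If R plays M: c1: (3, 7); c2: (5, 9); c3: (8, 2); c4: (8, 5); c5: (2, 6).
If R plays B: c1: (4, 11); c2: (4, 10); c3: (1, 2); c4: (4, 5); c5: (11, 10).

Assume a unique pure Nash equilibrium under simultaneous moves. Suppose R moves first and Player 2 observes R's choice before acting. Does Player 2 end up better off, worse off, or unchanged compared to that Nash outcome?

Backward induction with R moving first.
- T: Player 2 compares 4, 8, 8, 12, 7 and picks c4; R would get 7.
- M: Player 2 compares 7, 9, 2, 5, 6 and picks c2; R would get 5.
- B: Player 2 compares 11, 10, 2, 5, 10 and picks c1; R would get 4.
Among 7, 5, 4, the best is 7 at T. Subgame-perfect outcome: (T, c4) with payoffs (7, 12).
Under simultaneous play:
R's best replies: c1→B; c2→T; c3→M; c4→M; c5→B.
Player 2's best replies: T→c4; M→c2; B→c1.
Only (B, c1) has each player best-responding; Nash payoffs (4, 11).
Player 2 earns 12 sequentially versus 11 at the Nash outcome: better off.

better off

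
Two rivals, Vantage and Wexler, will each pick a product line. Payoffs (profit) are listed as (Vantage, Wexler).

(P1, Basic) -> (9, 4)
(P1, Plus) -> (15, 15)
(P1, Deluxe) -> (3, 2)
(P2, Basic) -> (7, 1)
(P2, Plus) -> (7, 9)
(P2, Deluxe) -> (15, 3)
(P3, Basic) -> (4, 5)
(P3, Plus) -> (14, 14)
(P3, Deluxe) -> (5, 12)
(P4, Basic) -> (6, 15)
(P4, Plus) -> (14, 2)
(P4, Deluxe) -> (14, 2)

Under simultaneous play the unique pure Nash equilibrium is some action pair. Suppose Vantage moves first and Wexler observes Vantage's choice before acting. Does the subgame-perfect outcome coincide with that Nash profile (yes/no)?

yes

Work backward from Wexler's decision.
- P1 → Wexler plays Plus (best of 4, 15, 2); Vantage gets 15.
- P2 → Wexler plays Plus (best of 1, 9, 3); Vantage gets 7.
- P3 → Wexler plays Plus (best of 5, 14, 12); Vantage gets 14.
- P4 → Wexler plays Basic (best of 15, 2, 2); Vantage gets 6.
Among 15, 7, 14, 6, the best is 15 at P1. Subgame-perfect outcome: (P1, Plus) with payoffs (15, 15).
For the simultaneous game, intersect best replies.
Vantage's best replies: Basic→P1; Plus→P1; Deluxe→P2.
Wexler's best replies: P1→Plus; P2→Plus; P3→Plus; P4→Basic.
The unique mutual best reply is (P1, Plus), giving (15, 15).
Sequential outcome (P1, Plus) coincides with the Nash profile (P1, Plus).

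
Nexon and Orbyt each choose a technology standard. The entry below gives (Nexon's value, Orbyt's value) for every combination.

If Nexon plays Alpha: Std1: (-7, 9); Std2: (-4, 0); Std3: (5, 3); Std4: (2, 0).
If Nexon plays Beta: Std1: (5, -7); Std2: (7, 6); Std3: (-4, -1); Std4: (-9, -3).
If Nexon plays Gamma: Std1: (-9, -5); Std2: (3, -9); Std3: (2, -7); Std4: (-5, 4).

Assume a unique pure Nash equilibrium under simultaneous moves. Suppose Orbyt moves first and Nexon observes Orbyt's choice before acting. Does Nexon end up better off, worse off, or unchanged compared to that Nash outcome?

unchanged

Backward induction with Orbyt moving first.
- Std1: BR = Beta, leader payoff -7.
- Std2: BR = Beta, leader payoff 6.
- Std3: BR = Alpha, leader payoff 3.
- Std4: BR = Alpha, leader payoff 0.
Orbyt's induced payoffs are -7, 6, 3, 0, so Orbyt commits to Std2. Subgame-perfect outcome: (Beta, Std2) with payoffs (7, 6).
Now find the simultaneous Nash equilibrium.
Nexon's best replies: Std1→Beta; Std2→Beta; Std3→Alpha; Std4→Alpha.
Orbyt's best replies: Alpha→Std1; Beta→Std2; Gamma→Std4.
Only (Beta, Std2) has each player best-responding; Nash payoffs (7, 6).
Nexon earns 7 sequentially versus 7 at the Nash outcome: unchanged.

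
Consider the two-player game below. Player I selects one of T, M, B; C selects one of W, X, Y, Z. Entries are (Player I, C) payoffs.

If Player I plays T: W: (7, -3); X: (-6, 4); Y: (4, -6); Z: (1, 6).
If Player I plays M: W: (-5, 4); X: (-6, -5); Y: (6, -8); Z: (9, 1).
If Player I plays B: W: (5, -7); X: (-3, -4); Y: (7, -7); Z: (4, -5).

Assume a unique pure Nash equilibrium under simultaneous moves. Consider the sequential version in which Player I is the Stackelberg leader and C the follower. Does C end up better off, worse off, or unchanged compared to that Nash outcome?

Solve by backward induction (Player I leads).
- T → C plays Z (best of -3, 4, -6, 6); Player I gets 1.
- M → C plays W (best of 4, -5, -8, 1); Player I gets -5.
- B → C plays X (best of -7, -4, -7, -5); Player I gets -3.
Among 1, -5, -3, the best is 1 at T. Subgame-perfect outcome: (T, Z) with payoffs (1, 6).
Now find the simultaneous Nash equilibrium.
Player I's best replies: W→T; X→B; Y→B; Z→M.
C's best replies: T→Z; M→W; B→X.
Only (B, X) has each player best-responding; Nash payoffs (-3, -4).
C earns 6 sequentially versus -4 at the Nash outcome: better off.

better off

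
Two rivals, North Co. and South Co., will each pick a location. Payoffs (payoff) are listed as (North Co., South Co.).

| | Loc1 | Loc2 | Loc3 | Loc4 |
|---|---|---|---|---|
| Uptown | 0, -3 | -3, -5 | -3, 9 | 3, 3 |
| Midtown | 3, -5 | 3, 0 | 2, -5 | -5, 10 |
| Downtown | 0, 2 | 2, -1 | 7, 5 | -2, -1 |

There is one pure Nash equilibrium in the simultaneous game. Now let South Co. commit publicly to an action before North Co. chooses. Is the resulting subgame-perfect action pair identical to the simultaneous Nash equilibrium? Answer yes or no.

yes

Backward induction with South Co. moving first.
- Loc1: BR = Midtown, leader payoff -5.
- Loc2: BR = Midtown, leader payoff 0.
- Loc3: BR = Downtown, leader payoff 5.
- Loc4: BR = Uptown, leader payoff 3.
Maximizing over -5, 0, 5, 3, South Co. chooses Loc3. Subgame-perfect outcome: (Downtown, Loc3) with payoffs (7, 5).
Now find the simultaneous Nash equilibrium.
North Co.'s best replies: Loc1→Midtown; Loc2→Midtown; Loc3→Downtown; Loc4→Uptown.
South Co.'s best replies: Uptown→Loc3; Midtown→Loc4; Downtown→Loc3.
The unique mutual best reply is (Downtown, Loc3), giving (7, 5).
Sequential outcome (Downtown, Loc3) coincides with the Nash profile (Downtown, Loc3).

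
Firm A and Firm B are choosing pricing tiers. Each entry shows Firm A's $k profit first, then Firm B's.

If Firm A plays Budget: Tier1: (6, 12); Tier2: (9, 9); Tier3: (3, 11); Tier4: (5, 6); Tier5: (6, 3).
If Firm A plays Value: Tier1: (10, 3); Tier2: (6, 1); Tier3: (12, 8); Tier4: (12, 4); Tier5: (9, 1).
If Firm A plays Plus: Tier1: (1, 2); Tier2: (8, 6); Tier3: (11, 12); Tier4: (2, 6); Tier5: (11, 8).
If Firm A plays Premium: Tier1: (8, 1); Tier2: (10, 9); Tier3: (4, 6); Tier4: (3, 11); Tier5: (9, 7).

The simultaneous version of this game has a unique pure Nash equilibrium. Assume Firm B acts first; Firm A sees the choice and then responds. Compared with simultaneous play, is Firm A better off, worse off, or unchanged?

Backward induction with Firm B moving first.
- Tier1: BR = Value, leader payoff 3.
- Tier2: BR = Premium, leader payoff 9.
- Tier3: BR = Value, leader payoff 8.
- Tier4: BR = Value, leader payoff 4.
- Tier5: BR = Plus, leader payoff 8.
Among 3, 9, 8, 4, 8, the best is 9 at Tier2. Subgame-perfect outcome: (Premium, Tier2) with payoffs (10, 9).
Now find the simultaneous Nash equilibrium.
Firm A's best replies: Tier1→Value; Tier2→Premium; Tier3→Value; Tier4→Value; Tier5→Plus.
Firm B's best replies: Budget→Tier1; Value→Tier3; Plus→Tier3; Premium→Tier4.
The unique mutual best reply is (Value, Tier3), giving (12, 8).
Firm A earns 10 sequentially versus 12 at the Nash outcome: worse off.

worse off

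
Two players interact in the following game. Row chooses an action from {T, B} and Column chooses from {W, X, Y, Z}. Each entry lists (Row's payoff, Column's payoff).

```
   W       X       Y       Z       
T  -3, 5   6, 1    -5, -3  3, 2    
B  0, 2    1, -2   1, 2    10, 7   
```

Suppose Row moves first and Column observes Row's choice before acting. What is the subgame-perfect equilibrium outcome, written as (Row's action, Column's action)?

(B, Z)

Column best-responds to each possible Row move:
- T: BR = W, leader payoff -3.
- B: BR = Z, leader payoff 10.
Maximizing over -3, 10, Row chooses B. Subgame-perfect outcome: (B, Z) with payoffs (10, 7).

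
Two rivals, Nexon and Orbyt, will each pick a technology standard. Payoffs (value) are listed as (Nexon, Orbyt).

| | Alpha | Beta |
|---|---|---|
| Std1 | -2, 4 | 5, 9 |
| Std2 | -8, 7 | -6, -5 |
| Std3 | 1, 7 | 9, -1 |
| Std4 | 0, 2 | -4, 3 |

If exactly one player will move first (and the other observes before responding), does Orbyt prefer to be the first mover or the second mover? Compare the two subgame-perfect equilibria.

second

If Nexon leads: Orbyt's best replies are Std1→Beta, Std2→Alpha, Std3→Alpha, Std4→Beta; Nexon's induced payoffs 5, -8, 1, -4; outcome (Std1, Beta), payoffs (5, 9).
If Orbyt leads: Nexon's best replies are Alpha→Std3, Beta→Std3; Orbyt's induced payoffs 7, -1; outcome (Std3, Alpha), payoffs (1, 7).
Orbyt gets 7 moving first and 9 moving second, so Orbyt prefers to move second.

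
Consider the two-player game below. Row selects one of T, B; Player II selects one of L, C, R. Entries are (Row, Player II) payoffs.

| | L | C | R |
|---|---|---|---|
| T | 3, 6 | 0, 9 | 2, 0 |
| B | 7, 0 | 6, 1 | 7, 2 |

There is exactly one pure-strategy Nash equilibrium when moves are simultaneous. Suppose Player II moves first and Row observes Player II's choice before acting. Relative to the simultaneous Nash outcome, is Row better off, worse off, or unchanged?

unchanged

Solve by backward induction (Player II leads).
- L → Row plays B (best of 3, 7); Player II gets 0.
- C → Row plays B (best of 0, 6); Player II gets 1.
- R → Row plays B (best of 2, 7); Player II gets 2.
Among 0, 1, 2, the best is 2 at R. Subgame-perfect outcome: (B, R) with payoffs (7, 2).
Under simultaneous play:
Row's best replies: L→B; C→B; R→B.
Player II's best replies: T→C; B→R.
The unique mutual best reply is (B, R), giving (7, 2).
Row earns 7 sequentially versus 7 at the Nash outcome: unchanged.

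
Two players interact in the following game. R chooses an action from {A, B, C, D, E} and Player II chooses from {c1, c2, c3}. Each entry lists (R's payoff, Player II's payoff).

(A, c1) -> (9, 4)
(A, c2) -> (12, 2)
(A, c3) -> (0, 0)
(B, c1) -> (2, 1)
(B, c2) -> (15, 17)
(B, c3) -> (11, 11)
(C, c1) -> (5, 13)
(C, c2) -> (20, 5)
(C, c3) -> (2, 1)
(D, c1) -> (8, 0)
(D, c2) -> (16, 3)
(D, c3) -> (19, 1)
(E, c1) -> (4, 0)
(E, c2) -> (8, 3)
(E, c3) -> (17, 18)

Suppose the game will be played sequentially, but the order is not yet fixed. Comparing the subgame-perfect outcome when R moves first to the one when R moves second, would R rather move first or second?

second

If R leads: Player II's best replies are A→c1, B→c2, C→c1, D→c2, E→c3; R's induced payoffs 9, 15, 5, 16, 17; outcome (E, c3), payoffs (17, 18).
If Player II leads: R's best replies are c1→A, c2→C, c3→D; Player II's induced payoffs 4, 5, 1; outcome (C, c2), payoffs (20, 5).
R gets 17 moving first and 20 moving second, so R prefers to move second.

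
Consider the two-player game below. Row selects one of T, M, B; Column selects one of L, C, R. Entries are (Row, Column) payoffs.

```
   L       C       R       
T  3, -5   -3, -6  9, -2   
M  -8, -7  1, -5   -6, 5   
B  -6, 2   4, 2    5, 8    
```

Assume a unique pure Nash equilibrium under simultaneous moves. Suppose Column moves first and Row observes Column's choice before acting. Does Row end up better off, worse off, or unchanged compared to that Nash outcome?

worse off

Work backward from Row's decision.
- L: BR = T, leader payoff -5.
- C: BR = B, leader payoff 2.
- R: BR = T, leader payoff -2.
Among -5, 2, -2, the best is 2 at C. Subgame-perfect outcome: (B, C) with payoffs (4, 2).
Under simultaneous play:
Row's best replies: L→T; C→B; R→T.
Column's best replies: T→R; M→R; B→R.
Only (T, R) has each player best-responding; Nash payoffs (9, -2).
Row earns 4 sequentially versus 9 at the Nash outcome: worse off.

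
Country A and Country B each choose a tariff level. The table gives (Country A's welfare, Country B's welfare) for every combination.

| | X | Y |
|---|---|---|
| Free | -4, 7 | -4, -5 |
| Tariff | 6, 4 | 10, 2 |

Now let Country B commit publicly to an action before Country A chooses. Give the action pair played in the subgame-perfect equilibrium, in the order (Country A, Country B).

(Tariff, X)

Backward induction with Country B moving first.
- X: BR = Tariff, leader payoff 4.
- Y: BR = Tariff, leader payoff 2.
Country B's induced payoffs are 4, 2, so Country B commits to X. Subgame-perfect outcome: (Tariff, X) with payoffs (6, 4).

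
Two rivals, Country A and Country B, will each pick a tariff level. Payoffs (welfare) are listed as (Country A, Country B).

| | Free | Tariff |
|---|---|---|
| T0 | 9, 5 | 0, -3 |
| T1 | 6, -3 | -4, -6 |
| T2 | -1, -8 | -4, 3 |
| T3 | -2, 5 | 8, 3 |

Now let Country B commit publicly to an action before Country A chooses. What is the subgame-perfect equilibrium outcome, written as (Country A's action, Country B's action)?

(T0, Free)

Solve by backward induction (Country B leads).
- Free: BR = T0, leader payoff 5.
- Tariff: BR = T3, leader payoff 3.
Maximizing over 5, 3, Country B chooses Free. Subgame-perfect outcome: (T0, Free) with payoffs (9, 5).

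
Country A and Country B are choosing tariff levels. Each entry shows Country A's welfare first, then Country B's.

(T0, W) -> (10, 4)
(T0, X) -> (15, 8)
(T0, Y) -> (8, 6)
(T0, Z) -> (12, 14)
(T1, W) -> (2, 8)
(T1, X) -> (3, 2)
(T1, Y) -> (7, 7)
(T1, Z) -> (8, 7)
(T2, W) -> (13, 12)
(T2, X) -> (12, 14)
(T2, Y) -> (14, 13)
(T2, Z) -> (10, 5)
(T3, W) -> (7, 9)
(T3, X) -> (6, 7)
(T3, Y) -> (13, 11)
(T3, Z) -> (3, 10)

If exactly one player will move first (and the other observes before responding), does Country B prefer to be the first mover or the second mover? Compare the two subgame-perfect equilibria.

If Country A leads: Country B's best replies are T0→Z, T1→W, T2→X, T3→Y; Country A's induced payoffs 12, 2, 12, 13; outcome (T3, Y), payoffs (13, 11).
If Country B leads: Country A's best replies are W→T2, X→T0, Y→T2, Z→T0; Country B's induced payoffs 12, 8, 13, 14; outcome (T0, Z), payoffs (12, 14).
Country B gets 14 moving first and 11 moving second, so Country B prefers to move first.

first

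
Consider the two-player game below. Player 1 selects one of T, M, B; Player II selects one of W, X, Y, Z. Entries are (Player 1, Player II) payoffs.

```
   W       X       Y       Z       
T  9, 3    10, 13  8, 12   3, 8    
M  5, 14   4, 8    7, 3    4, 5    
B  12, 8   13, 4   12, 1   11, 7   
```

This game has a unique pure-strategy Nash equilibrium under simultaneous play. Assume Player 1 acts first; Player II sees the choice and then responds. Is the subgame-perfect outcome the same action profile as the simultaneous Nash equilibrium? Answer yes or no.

yes

Work backward from Player II's decision.
- T: BR = X, leader payoff 10.
- M: BR = W, leader payoff 5.
- B: BR = W, leader payoff 12.
Among 10, 5, 12, the best is 12 at B. Subgame-perfect outcome: (B, W) with payoffs (12, 8).
For the simultaneous game, intersect best replies.
Player 1's best replies: W→B; X→B; Y→B; Z→B.
Player II's best replies: T→X; M→W; B→W.
The unique mutual best reply is (B, W), giving (12, 8).
Sequential outcome (B, W) coincides with the Nash profile (B, W).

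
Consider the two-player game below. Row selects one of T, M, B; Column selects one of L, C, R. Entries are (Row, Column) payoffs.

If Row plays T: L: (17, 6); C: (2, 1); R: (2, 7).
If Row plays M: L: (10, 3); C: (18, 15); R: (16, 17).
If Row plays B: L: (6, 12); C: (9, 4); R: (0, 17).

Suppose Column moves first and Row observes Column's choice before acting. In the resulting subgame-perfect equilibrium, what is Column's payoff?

17

Solve by backward induction (Column leads).
- L → Row plays T (best of 17, 10, 6); Column gets 6.
- C → Row plays M (best of 2, 18, 9); Column gets 15.
- R → Row plays M (best of 2, 16, 0); Column gets 17.
Maximizing over 6, 15, 17, Column chooses R. Subgame-perfect outcome: (M, R) with payoffs (16, 17).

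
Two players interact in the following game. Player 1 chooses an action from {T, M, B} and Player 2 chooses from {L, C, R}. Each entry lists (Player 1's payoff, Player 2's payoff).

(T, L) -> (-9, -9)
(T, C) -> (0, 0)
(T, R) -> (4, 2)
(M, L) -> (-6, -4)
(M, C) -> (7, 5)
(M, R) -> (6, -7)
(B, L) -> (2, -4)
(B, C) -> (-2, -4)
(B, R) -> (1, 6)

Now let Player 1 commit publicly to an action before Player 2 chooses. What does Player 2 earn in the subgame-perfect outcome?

5

Player 2 best-responds to each possible Player 1 move:
- T: Player 2 compares -9, 0, 2 and picks R; Player 1 would get 4.
- M: Player 2 compares -4, 5, -7 and picks C; Player 1 would get 7.
- B: Player 2 compares -4, -4, 6 and picks R; Player 1 would get 1.
Among 4, 7, 1, the best is 7 at M. Subgame-perfect outcome: (M, C) with payoffs (7, 5).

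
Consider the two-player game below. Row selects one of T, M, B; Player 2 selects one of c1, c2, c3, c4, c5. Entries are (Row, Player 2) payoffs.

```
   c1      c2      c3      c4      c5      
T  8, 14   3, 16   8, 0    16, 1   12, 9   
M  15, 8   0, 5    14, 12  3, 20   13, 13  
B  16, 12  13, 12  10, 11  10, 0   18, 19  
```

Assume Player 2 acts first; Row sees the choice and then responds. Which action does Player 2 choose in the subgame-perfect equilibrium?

Row best-responds to each possible Player 2 move:
- c1 → Row plays B (best of 8, 15, 16); Player 2 gets 12.
- c2 → Row plays B (best of 3, 0, 13); Player 2 gets 12.
- c3 → Row plays M (best of 8, 14, 10); Player 2 gets 12.
- c4 → Row plays T (best of 16, 3, 10); Player 2 gets 1.
- c5 → Row plays B (best of 12, 13, 18); Player 2 gets 19.
Maximizing over 12, 12, 12, 1, 19, Player 2 chooses c5. Subgame-perfect outcome: (B, c5) with payoffs (18, 19).

c5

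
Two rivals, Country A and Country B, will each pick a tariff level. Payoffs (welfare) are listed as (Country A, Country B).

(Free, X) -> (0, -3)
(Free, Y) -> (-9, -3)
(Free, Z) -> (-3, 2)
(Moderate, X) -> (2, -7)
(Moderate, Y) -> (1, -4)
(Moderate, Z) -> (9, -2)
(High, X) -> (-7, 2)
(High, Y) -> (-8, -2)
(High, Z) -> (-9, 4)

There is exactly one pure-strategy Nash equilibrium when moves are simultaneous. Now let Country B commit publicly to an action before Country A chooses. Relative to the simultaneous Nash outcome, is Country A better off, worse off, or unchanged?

Work backward from Country A's decision.
- X → Country A plays Moderate (best of 0, 2, -7); Country B gets -7.
- Y → Country A plays Moderate (best of -9, 1, -8); Country B gets -4.
- Z → Country A plays Moderate (best of -3, 9, -9); Country B gets -2.
Country B's induced payoffs are -7, -4, -2, so Country B commits to Z. Subgame-perfect outcome: (Moderate, Z) with payoffs (9, -2).
For the simultaneous game, intersect best replies.
Country A's best replies: X→Moderate; Y→Moderate; Z→Moderate.
Country B's best replies: Free→Z; Moderate→Z; High→Z.
Only (Moderate, Z) has each player best-responding; Nash payoffs (9, -2).
Country A earns 9 sequentially versus 9 at the Nash outcome: unchanged.

unchanged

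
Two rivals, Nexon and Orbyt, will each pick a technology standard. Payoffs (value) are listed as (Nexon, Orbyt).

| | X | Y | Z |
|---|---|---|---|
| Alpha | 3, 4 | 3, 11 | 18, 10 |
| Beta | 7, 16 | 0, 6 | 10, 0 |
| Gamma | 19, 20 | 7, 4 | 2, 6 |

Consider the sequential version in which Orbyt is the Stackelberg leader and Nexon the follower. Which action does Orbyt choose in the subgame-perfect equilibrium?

Nexon best-responds to each possible Orbyt move:
- X → Nexon plays Gamma (best of 3, 7, 19); Orbyt gets 20.
- Y → Nexon plays Gamma (best of 3, 0, 7); Orbyt gets 4.
- Z → Nexon plays Alpha (best of 18, 10, 2); Orbyt gets 10.
Maximizing over 20, 4, 10, Orbyt chooses X. Subgame-perfect outcome: (Gamma, X) with payoffs (19, 20).

X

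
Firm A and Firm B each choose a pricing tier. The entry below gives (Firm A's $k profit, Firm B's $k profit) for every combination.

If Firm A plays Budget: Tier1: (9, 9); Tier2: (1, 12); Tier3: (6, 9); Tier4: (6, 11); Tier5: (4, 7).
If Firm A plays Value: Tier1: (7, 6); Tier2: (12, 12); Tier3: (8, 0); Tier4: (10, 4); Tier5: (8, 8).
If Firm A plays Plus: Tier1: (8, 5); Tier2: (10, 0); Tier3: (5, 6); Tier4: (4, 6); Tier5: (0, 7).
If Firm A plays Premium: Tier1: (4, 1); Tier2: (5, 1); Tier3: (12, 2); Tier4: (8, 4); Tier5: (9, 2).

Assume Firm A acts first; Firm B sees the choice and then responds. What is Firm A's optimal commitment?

Solve by backward induction (Firm A leads).
- Budget: BR = Tier2, leader payoff 1.
- Value: BR = Tier2, leader payoff 12.
- Plus: BR = Tier5, leader payoff 0.
- Premium: BR = Tier4, leader payoff 8.
Among 1, 12, 0, 8, the best is 12 at Value. Subgame-perfect outcome: (Value, Tier2) with payoffs (12, 12).

Value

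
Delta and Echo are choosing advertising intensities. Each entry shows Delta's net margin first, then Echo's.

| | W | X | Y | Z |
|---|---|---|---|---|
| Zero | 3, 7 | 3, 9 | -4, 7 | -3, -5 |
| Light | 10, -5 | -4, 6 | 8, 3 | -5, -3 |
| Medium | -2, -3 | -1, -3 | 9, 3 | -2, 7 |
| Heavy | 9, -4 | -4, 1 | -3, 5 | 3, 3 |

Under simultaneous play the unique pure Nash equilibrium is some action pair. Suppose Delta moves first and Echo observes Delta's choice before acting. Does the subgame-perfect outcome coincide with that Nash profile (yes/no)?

yes

Echo best-responds to each possible Delta move:
- Zero: Echo compares 7, 9, 7, -5 and picks X; Delta would get 3.
- Light: Echo compares -5, 6, 3, -3 and picks X; Delta would get -4.
- Medium: Echo compares -3, -3, 3, 7 and picks Z; Delta would get -2.
- Heavy: Echo compares -4, 1, 5, 3 and picks Y; Delta would get -3.
Delta's induced payoffs are 3, -4, -2, -3, so Delta commits to Zero. Subgame-perfect outcome: (Zero, X) with payoffs (3, 9).
For the simultaneous game, intersect best replies.
Delta's best replies: W→Light; X→Zero; Y→Medium; Z→Heavy.
Echo's best replies: Zero→X; Light→X; Medium→Z; Heavy→Y.
The unique mutual best reply is (Zero, X), giving (3, 9).
Sequential outcome (Zero, X) coincides with the Nash profile (Zero, X).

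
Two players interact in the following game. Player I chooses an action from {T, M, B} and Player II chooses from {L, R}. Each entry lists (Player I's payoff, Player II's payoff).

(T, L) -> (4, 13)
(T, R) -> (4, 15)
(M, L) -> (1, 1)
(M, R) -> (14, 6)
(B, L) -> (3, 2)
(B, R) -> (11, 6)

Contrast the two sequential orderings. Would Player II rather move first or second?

If Player I leads: Player II's best replies are T→R, M→R, B→R; Player I's induced payoffs 4, 14, 11; outcome (M, R), payoffs (14, 6).
If Player II leads: Player I's best replies are L→T, R→M; Player II's induced payoffs 13, 6; outcome (T, L), payoffs (4, 13).
Player II gets 13 moving first and 6 moving second, so Player II prefers to move first.

first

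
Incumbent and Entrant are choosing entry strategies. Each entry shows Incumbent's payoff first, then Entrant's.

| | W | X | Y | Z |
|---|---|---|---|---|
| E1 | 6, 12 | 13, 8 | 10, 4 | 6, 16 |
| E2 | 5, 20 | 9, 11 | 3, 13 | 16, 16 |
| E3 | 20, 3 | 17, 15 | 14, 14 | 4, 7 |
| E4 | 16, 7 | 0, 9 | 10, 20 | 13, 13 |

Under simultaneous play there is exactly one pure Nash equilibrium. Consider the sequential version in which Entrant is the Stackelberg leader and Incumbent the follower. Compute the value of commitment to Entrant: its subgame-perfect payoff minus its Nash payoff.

1

Incumbent best-responds to each possible Entrant move:
- W: Incumbent compares 6, 5, 20, 16 and picks E3; Entrant would get 3.
- X: Incumbent compares 13, 9, 17, 0 and picks E3; Entrant would get 15.
- Y: Incumbent compares 10, 3, 14, 10 and picks E3; Entrant would get 14.
- Z: Incumbent compares 6, 16, 4, 13 and picks E2; Entrant would get 16.
Entrant's induced payoffs are 3, 15, 14, 16, so Entrant commits to Z. Subgame-perfect outcome: (E2, Z) with payoffs (16, 16).
Now find the simultaneous Nash equilibrium.
Incumbent's best replies: W→E3; X→E3; Y→E3; Z→E2.
Entrant's best replies: E1→Z; E2→W; E3→X; E4→Y.
The unique mutual best reply is (E3, X), giving (17, 15).
Entrant's commitment gain: 16 − 15 = 1.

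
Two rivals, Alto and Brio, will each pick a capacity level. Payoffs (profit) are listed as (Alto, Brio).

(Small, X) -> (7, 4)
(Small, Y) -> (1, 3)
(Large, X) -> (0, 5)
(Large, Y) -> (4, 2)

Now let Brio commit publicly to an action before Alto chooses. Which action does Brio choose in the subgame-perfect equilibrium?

X

Work backward from Alto's decision.
- X: BR = Small, leader payoff 4.
- Y: BR = Large, leader payoff 2.
Brio's induced payoffs are 4, 2, so Brio commits to X. Subgame-perfect outcome: (Small, X) with payoffs (7, 4).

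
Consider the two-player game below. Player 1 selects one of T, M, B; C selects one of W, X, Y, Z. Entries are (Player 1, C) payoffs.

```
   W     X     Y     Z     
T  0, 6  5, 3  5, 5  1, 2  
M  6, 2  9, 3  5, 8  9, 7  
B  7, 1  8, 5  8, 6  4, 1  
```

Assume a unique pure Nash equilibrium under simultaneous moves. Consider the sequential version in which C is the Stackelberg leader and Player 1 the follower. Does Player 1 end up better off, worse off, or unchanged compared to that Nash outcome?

better off

Solve by backward induction (C leads).
- W: BR = B, leader payoff 1.
- X: BR = M, leader payoff 3.
- Y: BR = B, leader payoff 6.
- Z: BR = M, leader payoff 7.
Among 1, 3, 6, 7, the best is 7 at Z. Subgame-perfect outcome: (M, Z) with payoffs (9, 7).
For the simultaneous game, intersect best replies.
Player 1's best replies: W→B; X→M; Y→B; Z→M.
C's best replies: T→W; M→Y; B→Y.
The unique mutual best reply is (B, Y), giving (8, 6).
Player 1 earns 9 sequentially versus 8 at the Nash outcome: better off.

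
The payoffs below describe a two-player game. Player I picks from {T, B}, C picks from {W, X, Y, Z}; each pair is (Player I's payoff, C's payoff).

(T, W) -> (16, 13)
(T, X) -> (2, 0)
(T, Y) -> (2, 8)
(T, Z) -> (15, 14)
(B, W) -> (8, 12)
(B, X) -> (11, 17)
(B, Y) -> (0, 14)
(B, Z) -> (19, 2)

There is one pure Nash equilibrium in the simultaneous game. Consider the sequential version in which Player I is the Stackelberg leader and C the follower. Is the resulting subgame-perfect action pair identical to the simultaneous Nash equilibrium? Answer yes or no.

C best-responds to each possible Player I move:
- T → C plays Z (best of 13, 0, 8, 14); Player I gets 15.
- B → C plays X (best of 12, 17, 14, 2); Player I gets 11.
Player I's induced payoffs are 15, 11, so Player I commits to T. Subgame-perfect outcome: (T, Z) with payoffs (15, 14).
Under simultaneous play:
Player I's best replies: W→T; X→B; Y→T; Z→B.
C's best replies: T→Z; B→X.
Only (B, X) has each player best-responding; Nash payoffs (11, 17).
Sequential outcome (T, Z) differs from the Nash profile (B, X).

no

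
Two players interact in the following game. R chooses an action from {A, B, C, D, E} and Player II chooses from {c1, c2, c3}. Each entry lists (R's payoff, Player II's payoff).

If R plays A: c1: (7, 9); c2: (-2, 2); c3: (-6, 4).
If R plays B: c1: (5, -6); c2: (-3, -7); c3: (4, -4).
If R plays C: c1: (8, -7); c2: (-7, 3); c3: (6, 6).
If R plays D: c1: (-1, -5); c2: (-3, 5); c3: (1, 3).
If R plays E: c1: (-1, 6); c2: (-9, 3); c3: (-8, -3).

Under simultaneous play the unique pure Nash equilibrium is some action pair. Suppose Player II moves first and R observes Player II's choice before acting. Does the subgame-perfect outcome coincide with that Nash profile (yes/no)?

yes

Solve by backward induction (Player II leads).
- c1 → R plays C (best of 7, 5, 8, -1, -1); Player II gets -7.
- c2 → R plays A (best of -2, -3, -7, -3, -9); Player II gets 2.
- c3 → R plays C (best of -6, 4, 6, 1, -8); Player II gets 6.
Player II's induced payoffs are -7, 2, 6, so Player II commits to c3. Subgame-perfect outcome: (C, c3) with payoffs (6, 6).
For the simultaneous game, intersect best replies.
R's best replies: c1→C; c2→A; c3→C.
Player II's best replies: A→c1; B→c3; C→c3; D→c2; E→c1.
The unique mutual best reply is (C, c3), giving (6, 6).
Sequential outcome (C, c3) coincides with the Nash profile (C, c3).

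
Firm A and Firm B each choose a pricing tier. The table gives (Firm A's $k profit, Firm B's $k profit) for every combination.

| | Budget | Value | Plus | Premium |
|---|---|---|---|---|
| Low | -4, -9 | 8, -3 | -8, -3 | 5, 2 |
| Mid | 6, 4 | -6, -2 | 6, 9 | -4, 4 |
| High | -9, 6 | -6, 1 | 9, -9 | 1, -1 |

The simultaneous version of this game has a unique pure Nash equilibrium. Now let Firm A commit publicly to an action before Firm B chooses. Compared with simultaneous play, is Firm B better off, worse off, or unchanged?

better off

Backward induction with Firm A moving first.
- Low: Firm B compares -9, -3, -3, 2 and picks Premium; Firm A would get 5.
- Mid: Firm B compares 4, -2, 9, 4 and picks Plus; Firm A would get 6.
- High: Firm B compares 6, 1, -9, -1 and picks Budget; Firm A would get -9.
Firm A's induced payoffs are 5, 6, -9, so Firm A commits to Mid. Subgame-perfect outcome: (Mid, Plus) with payoffs (6, 9).
For the simultaneous game, intersect best replies.
Firm A's best replies: Budget→Mid; Value→Low; Plus→High; Premium→Low.
Firm B's best replies: Low→Premium; Mid→Plus; High→Budget.
Only (Low, Premium) has each player best-responding; Nash payoffs (5, 2).
Firm B earns 9 sequentially versus 2 at the Nash outcome: better off.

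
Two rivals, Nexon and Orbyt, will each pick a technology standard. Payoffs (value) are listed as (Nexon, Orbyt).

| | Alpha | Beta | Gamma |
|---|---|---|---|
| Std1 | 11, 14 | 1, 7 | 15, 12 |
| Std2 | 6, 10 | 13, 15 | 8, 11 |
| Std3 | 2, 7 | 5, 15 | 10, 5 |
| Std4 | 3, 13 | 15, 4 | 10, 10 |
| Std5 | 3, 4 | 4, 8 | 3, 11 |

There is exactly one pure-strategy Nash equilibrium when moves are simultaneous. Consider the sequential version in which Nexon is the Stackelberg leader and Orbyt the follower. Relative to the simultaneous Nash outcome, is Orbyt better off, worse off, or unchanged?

better off

Orbyt best-responds to each possible Nexon move:
- Std1: BR = Alpha, leader payoff 11.
- Std2: BR = Beta, leader payoff 13.
- Std3: BR = Beta, leader payoff 5.
- Std4: BR = Alpha, leader payoff 3.
- Std5: BR = Gamma, leader payoff 3.
Nexon's induced payoffs are 11, 13, 5, 3, 3, so Nexon commits to Std2. Subgame-perfect outcome: (Std2, Beta) with payoffs (13, 15).
Under simultaneous play:
Nexon's best replies: Alpha→Std1; Beta→Std4; Gamma→Std1.
Orbyt's best replies: Std1→Alpha; Std2→Beta; Std3→Beta; Std4→Alpha; Std5→Gamma.
Only (Std1, Alpha) has each player best-responding; Nash payoffs (11, 14).
Orbyt earns 15 sequentially versus 14 at the Nash outcome: better off.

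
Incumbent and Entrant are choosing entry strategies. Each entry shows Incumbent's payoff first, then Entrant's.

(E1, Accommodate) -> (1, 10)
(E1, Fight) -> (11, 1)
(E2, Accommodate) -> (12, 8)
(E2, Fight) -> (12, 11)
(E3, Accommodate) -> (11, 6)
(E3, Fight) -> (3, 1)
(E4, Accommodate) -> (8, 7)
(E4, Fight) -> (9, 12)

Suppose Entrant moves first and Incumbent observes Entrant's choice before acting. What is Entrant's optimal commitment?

Backward induction with Entrant moving first.
- Accommodate: BR = E2, leader payoff 8.
- Fight: BR = E2, leader payoff 11.
Entrant's induced payoffs are 8, 11, so Entrant commits to Fight. Subgame-perfect outcome: (E2, Fight) with payoffs (12, 11).

Fight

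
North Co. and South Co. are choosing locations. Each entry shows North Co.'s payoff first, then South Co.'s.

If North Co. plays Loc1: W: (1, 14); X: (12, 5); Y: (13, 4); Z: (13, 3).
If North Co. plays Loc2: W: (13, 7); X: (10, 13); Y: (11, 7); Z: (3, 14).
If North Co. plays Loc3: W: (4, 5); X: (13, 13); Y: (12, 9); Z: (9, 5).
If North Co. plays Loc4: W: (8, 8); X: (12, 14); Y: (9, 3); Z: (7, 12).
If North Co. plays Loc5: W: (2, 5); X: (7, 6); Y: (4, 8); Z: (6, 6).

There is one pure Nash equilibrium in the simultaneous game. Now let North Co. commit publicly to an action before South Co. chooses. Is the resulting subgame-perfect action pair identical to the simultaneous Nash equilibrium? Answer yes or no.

Solve by backward induction (North Co. leads).
- Loc1: BR = W, leader payoff 1.
- Loc2: BR = Z, leader payoff 3.
- Loc3: BR = X, leader payoff 13.
- Loc4: BR = X, leader payoff 12.
- Loc5: BR = Y, leader payoff 4.
North Co.'s induced payoffs are 1, 3, 13, 12, 4, so North Co. commits to Loc3. Subgame-perfect outcome: (Loc3, X) with payoffs (13, 13).
For the simultaneous game, intersect best replies.
North Co.'s best replies: W→Loc2; X→Loc3; Y→Loc1; Z→Loc1.
South Co.'s best replies: Loc1→W; Loc2→Z; Loc3→X; Loc4→X; Loc5→Y.
The unique mutual best reply is (Loc3, X), giving (13, 13).
Sequential outcome (Loc3, X) coincides with the Nash profile (Loc3, X).

yes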